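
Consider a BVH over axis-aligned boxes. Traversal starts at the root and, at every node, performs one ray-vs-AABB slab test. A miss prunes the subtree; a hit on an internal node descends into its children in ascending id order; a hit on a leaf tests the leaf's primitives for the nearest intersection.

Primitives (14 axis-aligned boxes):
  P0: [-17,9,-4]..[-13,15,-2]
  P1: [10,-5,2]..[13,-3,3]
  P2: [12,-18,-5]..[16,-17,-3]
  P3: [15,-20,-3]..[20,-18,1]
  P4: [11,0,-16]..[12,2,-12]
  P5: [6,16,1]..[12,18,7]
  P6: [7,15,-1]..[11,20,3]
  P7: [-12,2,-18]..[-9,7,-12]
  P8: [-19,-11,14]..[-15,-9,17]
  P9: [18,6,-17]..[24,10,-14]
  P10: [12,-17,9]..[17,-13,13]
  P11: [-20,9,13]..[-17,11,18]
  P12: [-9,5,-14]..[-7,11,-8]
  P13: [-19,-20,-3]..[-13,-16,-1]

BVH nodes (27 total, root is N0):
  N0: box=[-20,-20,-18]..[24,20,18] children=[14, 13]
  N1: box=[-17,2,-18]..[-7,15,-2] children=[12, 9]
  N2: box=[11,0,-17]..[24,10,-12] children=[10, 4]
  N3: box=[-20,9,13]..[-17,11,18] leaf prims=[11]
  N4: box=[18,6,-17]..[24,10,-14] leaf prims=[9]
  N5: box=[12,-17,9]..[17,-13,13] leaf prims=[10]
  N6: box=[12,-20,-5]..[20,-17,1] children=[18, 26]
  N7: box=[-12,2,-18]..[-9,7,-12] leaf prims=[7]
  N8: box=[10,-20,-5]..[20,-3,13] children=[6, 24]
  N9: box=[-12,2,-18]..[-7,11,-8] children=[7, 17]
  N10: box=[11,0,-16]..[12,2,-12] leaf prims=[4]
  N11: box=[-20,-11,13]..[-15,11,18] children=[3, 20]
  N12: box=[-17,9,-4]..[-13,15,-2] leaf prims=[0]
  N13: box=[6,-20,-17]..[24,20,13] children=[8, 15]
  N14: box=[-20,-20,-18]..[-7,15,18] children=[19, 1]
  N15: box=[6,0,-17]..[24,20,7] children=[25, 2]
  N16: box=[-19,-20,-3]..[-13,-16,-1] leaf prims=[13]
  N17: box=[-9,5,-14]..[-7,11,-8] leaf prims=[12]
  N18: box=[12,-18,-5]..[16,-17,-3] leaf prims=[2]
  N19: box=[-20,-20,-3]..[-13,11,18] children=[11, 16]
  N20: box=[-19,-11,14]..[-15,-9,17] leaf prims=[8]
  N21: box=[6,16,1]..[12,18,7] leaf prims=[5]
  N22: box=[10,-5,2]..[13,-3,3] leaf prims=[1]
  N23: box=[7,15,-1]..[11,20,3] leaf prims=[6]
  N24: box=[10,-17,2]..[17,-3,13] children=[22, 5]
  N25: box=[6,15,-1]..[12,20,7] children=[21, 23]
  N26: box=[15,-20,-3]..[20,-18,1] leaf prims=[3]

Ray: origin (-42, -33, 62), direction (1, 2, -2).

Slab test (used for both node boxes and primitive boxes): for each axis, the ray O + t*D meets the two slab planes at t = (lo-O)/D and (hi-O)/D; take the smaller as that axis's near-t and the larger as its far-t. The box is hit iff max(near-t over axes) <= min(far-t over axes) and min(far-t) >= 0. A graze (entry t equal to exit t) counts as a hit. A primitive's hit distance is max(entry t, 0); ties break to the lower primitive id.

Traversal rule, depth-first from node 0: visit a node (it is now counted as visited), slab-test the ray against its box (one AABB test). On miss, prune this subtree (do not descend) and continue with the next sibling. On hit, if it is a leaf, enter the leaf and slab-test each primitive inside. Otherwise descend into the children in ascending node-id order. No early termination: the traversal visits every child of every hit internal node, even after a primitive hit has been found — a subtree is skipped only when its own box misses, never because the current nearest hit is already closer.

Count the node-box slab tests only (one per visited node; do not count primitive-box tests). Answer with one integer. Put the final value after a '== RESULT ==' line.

Trace the traversal:
N0 x:[22,66] y:[13/2,53/2] z:[22,40] -> hit [22,53/2], descend [13, 14]
  N13 x:[48,66] y:[13/2,53/2] z:[49/2,79/2] -> miss, prune
  N14 x:[22,35] y:[13/2,24] z:[22,40] -> hit [22,24], descend [1, 19]
    N1 x:[25,35] y:[35/2,24] z:[32,40] -> miss, prune
    N19 x:[22,29] y:[13/2,22] z:[22,65/2] -> hit [22,22], descend [11, 16]
      N11 x:[22,27] y:[11,22] z:[22,49/2] -> hit [22,22], descend [3, 20]
        N3 x:[22,25] y:[21,22] z:[22,49/2] -> hit [22,22] leaf, test {P11@t=22}
        N20 x:[23,27] y:[11,12] z:[45/2,24] -> miss, prune
      N16 x:[23,29] y:[13/2,17/2] z:[63/2,65/2] -> miss, prune

order=[0, 13, 14, 1, 19, 11, 3, 20, 16]  |boxes|=9  |leaves|=1  hit=P11

== RESULT ==
9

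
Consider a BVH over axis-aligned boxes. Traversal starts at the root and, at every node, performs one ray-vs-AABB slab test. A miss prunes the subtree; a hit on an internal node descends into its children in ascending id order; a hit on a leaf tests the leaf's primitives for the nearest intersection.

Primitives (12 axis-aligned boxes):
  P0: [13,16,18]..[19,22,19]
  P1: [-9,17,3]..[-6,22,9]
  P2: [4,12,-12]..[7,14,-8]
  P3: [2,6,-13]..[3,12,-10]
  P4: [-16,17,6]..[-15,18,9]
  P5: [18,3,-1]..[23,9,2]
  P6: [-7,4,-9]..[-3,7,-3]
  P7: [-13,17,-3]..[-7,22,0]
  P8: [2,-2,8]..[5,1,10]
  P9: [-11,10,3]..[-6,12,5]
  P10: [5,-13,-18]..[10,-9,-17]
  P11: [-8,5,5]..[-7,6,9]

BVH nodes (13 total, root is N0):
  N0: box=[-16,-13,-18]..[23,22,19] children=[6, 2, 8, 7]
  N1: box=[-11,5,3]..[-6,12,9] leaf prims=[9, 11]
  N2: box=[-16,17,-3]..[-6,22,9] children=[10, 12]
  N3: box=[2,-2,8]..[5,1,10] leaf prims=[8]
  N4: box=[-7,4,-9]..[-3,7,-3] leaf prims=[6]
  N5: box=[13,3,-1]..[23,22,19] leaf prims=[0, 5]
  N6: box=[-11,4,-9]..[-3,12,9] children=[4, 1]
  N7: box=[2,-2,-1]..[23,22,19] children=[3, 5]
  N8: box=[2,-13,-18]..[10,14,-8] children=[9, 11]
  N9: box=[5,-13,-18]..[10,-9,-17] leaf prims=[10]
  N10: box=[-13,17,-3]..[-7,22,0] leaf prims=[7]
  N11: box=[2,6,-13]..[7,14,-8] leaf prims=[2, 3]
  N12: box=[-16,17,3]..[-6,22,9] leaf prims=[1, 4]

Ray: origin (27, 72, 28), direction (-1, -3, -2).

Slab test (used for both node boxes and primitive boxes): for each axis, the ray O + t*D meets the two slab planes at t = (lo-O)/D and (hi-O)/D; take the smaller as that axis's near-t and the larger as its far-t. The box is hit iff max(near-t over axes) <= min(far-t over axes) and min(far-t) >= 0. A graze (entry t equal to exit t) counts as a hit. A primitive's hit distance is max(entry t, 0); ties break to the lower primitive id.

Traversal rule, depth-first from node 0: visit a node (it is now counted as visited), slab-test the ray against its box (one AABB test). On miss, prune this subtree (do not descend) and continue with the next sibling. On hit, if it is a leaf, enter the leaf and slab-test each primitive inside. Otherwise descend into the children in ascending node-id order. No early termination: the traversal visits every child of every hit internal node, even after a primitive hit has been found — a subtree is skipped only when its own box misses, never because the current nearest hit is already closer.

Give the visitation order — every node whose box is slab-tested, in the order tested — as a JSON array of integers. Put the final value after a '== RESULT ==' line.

Trace the traversal:
N0 x:[4,43] y:[50/3,85/3] z:[9/2,23] -> hit [50/3,23], descend [2, 6, 7, 8]
  N2 x:[33,43] y:[50/3,55/3] z:[19/2,31/2] -> miss, prune
  N6 x:[30,38] y:[20,68/3] z:[19/2,37/2] -> miss, prune
  N7 x:[4,25] y:[50/3,74/3] z:[9/2,29/2] -> miss, prune
  N8 x:[17,25] y:[58/3,85/3] z:[18,23] -> hit [58/3,23], descend [9, 11]
    N9 x:[17,22] y:[27,85/3] z:[45/2,23] -> miss, prune
    N11 x:[20,25] y:[58/3,22] z:[18,41/2] -> hit [20,41/2] leaf, test {P2@t=20, P3(miss)}

order=[0, 2, 6, 7, 8, 9, 11]  |boxes|=7  |leaves|=1  hit=P2

== RESULT ==
[0, 2, 6, 7, 8, 9, 11]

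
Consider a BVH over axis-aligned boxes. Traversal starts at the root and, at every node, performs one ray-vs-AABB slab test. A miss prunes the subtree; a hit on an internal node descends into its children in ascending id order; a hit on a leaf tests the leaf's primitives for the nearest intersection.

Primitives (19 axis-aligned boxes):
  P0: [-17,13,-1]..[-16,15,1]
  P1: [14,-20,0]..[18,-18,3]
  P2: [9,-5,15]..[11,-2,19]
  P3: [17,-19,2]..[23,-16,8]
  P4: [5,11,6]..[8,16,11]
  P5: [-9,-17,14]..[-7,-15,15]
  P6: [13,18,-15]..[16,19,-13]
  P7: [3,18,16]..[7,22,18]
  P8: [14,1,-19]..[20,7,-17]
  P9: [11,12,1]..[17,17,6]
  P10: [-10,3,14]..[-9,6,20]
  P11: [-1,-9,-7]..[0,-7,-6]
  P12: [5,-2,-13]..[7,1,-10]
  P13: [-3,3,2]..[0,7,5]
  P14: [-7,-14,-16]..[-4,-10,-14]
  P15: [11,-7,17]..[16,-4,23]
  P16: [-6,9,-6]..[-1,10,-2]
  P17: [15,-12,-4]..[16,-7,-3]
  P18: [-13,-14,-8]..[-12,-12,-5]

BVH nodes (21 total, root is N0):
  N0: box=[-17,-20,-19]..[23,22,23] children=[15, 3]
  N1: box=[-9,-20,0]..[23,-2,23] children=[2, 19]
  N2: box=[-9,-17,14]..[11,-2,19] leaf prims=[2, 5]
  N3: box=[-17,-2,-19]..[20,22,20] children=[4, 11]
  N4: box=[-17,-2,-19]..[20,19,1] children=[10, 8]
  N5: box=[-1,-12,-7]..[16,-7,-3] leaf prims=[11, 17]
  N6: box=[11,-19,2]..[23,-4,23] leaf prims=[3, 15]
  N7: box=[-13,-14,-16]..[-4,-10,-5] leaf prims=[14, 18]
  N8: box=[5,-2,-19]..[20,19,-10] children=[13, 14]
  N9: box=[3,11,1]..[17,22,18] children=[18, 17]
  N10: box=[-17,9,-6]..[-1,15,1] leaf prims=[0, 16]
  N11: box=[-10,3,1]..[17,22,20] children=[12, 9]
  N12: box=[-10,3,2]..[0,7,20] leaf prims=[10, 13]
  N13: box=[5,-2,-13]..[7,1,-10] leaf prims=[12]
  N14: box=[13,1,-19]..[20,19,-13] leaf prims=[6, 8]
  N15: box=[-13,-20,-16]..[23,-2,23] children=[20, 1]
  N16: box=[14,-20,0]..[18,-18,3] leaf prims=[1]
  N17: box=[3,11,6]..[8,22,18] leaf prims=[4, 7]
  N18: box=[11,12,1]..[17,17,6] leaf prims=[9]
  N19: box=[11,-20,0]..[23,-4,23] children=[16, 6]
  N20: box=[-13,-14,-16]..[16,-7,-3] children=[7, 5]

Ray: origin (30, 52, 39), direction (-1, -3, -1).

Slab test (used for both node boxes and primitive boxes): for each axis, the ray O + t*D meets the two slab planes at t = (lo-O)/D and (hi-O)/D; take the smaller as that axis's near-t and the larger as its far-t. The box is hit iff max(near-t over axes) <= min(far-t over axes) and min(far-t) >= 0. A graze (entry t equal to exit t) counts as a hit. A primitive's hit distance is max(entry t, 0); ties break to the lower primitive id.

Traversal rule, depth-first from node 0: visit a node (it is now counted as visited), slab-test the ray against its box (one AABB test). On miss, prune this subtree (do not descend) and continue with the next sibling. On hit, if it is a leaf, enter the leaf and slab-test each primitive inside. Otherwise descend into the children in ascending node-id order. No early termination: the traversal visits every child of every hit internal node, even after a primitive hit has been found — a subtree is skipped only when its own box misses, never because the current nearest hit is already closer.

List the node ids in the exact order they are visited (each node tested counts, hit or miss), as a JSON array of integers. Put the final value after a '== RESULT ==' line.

Walk:
N0 x:[7,47] y:[10,24] z:[16,58] -> hit [16,24], descend [3, 15]
  N3 x:[10,47] y:[10,18] z:[19,58] -> miss, prune
  N15 x:[7,43] y:[18,24] z:[16,55] -> hit [18,24], descend [1, 20]
    N1 x:[7,39] y:[18,24] z:[16,39] -> hit [18,24], descend [2, 19]
      N2 x:[19,39] y:[18,23] z:[20,25] -> hit [20,23] leaf, test {P2(miss), P5(miss)}
      N19 x:[7,19] y:[56/3,24] z:[16,39] -> hit [56/3,19], descend [6, 16]
        N6 x:[7,19] y:[56/3,71/3] z:[16,37] -> hit [56/3,19] leaf, test {P3(miss), P15@t=56/3}
        N16 x:[12,16] y:[70/3,24] z:[36,39] -> miss, prune
    N20 x:[14,43] y:[59/3,22] z:[42,55] -> miss, prune

Summary -> nodes [0, 3, 15, 1, 2, 19, 6, 16, 20]; box-tests=9; leaf-entries=2; first=P15

== RESULT ==
[0, 3, 15, 1, 2, 19, 6, 16, 20]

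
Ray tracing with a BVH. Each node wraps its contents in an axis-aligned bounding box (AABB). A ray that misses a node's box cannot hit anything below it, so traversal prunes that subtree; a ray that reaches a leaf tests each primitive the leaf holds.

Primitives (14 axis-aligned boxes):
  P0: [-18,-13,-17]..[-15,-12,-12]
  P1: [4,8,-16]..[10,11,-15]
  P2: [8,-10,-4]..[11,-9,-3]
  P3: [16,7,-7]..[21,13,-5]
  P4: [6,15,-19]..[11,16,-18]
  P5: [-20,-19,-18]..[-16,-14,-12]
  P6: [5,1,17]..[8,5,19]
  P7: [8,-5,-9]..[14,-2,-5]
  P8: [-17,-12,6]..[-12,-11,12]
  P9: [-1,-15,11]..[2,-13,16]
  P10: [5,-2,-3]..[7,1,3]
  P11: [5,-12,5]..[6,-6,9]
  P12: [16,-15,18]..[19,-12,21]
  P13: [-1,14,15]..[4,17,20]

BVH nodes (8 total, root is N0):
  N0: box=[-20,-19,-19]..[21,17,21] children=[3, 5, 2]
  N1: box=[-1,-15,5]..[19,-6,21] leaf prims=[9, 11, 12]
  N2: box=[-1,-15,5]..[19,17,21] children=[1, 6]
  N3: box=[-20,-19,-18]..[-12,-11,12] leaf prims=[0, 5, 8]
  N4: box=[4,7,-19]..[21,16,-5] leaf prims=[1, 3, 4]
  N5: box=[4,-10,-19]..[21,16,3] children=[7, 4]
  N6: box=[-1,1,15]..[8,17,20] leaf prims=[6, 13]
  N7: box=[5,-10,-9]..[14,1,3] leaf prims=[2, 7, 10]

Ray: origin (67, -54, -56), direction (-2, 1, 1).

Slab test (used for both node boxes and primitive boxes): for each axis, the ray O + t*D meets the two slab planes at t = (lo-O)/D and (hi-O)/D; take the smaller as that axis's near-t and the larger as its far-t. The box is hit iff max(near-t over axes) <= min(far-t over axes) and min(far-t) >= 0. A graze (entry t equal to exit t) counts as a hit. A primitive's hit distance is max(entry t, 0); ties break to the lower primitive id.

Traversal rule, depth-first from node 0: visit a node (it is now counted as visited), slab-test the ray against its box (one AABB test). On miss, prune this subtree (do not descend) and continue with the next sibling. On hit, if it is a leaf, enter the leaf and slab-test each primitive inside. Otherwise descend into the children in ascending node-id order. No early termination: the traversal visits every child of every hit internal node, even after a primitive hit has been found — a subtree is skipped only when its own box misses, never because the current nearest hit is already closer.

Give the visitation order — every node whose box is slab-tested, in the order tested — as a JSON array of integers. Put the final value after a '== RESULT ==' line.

Trace the traversal:
N0 x:[23,87/2] y:[35,71] z:[37,77] -> hit [37,87/2], descend [2, 3, 5]
  N2 x:[24,34] y:[39,71] z:[61,77] -> miss, prune
  N3 x:[79/2,87/2] y:[35,43] z:[38,68] -> hit [79/2,43] leaf, test {P0@t=41, P5(miss), P8(miss)}
  N5 x:[23,63/2] y:[44,70] z:[37,59] -> miss, prune

order=[0, 2, 3, 5]  |boxes|=4  |leaves|=1  hit=P0

== RESULT ==
[0, 2, 3, 5]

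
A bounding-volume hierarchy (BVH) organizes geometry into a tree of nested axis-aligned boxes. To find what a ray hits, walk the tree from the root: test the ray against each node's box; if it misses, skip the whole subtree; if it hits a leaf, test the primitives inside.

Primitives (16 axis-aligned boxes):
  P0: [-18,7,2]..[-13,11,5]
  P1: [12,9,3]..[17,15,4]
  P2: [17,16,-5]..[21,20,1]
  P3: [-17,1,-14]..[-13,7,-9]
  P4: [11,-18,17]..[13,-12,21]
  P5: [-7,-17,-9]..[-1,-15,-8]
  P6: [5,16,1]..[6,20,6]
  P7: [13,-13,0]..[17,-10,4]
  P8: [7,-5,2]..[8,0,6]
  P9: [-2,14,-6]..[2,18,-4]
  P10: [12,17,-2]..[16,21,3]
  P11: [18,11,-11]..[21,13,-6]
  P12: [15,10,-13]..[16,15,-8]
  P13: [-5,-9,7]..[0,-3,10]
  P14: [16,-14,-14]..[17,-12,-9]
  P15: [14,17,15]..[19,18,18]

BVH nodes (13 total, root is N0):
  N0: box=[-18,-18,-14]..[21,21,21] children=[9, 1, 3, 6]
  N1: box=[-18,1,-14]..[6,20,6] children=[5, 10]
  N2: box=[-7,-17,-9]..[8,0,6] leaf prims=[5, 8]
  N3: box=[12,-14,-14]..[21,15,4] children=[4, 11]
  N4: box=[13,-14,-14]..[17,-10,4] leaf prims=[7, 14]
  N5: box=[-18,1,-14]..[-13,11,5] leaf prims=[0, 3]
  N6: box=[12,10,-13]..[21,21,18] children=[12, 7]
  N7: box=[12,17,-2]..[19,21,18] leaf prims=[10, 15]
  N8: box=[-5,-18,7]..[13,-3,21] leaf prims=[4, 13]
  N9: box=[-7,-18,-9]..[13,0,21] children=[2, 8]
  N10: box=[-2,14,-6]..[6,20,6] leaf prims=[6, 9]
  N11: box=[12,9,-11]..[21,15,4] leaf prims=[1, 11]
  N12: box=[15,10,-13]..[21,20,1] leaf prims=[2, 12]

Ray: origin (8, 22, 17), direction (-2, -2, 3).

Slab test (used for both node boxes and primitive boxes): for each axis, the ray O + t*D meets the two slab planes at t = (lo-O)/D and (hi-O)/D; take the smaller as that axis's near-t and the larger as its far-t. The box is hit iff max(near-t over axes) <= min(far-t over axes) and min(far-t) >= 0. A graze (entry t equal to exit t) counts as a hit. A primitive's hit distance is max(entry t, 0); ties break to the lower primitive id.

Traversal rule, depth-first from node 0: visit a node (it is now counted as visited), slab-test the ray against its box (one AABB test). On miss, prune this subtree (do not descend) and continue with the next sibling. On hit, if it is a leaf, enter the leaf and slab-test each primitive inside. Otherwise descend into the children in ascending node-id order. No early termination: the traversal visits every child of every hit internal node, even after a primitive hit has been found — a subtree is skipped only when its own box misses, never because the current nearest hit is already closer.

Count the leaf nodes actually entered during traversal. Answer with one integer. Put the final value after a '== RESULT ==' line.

Trace the traversal:
N0 x:[-13/2,13] y:[1/2,20] z:[-31/3,4/3] -> hit [1/2,4/3], descend [1, 3, 6, 9]
  N1 x:[1,13] y:[1,21/2] z:[-31/3,-11/3] -> miss, prune
  N3 x:[-13/2,-2] y:[7/2,18] z:[-31/3,-13/3] -> miss, prune
  N6 x:[-13/2,-2] y:[1/2,6] z:[-10,1/3] -> miss, prune
  N9 x:[-5/2,15/2] y:[11,20] z:[-26/3,4/3] -> miss, prune

Summary -> nodes [0, 1, 3, 6, 9]; box-tests=5; leaf-entries=0; first=miss

== RESULT ==
0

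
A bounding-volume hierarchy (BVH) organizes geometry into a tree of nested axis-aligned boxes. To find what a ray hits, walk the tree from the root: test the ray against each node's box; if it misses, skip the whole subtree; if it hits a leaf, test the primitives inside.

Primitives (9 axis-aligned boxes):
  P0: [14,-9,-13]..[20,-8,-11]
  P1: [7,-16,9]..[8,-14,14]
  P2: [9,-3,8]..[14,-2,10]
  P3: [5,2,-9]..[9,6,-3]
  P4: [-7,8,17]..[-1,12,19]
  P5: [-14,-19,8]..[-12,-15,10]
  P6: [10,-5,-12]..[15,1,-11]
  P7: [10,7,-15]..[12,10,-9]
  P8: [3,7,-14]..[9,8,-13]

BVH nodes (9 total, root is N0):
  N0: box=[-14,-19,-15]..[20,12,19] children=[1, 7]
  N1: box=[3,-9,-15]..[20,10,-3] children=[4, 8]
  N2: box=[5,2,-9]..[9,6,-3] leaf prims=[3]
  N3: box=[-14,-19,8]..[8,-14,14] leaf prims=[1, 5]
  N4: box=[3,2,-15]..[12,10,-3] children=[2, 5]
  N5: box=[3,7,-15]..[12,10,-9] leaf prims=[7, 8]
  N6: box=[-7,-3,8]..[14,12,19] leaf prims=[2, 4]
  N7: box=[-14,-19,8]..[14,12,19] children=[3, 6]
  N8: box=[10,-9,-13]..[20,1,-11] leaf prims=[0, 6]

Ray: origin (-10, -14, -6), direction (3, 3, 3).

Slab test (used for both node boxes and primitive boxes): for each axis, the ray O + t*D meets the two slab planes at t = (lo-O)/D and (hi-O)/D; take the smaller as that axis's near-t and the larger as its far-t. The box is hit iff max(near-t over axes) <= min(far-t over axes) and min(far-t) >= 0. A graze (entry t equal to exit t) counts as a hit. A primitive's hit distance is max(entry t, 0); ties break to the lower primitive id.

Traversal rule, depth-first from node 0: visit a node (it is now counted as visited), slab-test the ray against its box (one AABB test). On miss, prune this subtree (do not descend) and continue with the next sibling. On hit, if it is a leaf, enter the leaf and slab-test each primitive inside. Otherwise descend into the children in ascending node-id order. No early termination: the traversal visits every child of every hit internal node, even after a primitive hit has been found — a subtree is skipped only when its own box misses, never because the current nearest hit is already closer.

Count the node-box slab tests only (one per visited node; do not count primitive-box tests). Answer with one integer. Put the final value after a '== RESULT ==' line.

Walk:
N0 x:[-4/3,10] y:[-5/3,26/3] z:[-3,25/3] -> hit [-4/3,25/3], descend [1, 7]
  N1 x:[13/3,10] y:[5/3,8] z:[-3,1] -> miss, prune
  N7 x:[-4/3,8] y:[-5/3,26/3] z:[14/3,25/3] -> hit [14/3,8], descend [3, 6]
    N3 x:[-4/3,6] y:[-5/3,0] z:[14/3,20/3] -> miss, prune
    N6 x:[1,8] y:[11/3,26/3] z:[14/3,25/3] -> hit [14/3,8] leaf, test {P2(miss), P4(miss)}

Summary -> nodes [0, 1, 7, 3, 6]; box-tests=5; leaf-entries=1; first=miss

== RESULT ==
5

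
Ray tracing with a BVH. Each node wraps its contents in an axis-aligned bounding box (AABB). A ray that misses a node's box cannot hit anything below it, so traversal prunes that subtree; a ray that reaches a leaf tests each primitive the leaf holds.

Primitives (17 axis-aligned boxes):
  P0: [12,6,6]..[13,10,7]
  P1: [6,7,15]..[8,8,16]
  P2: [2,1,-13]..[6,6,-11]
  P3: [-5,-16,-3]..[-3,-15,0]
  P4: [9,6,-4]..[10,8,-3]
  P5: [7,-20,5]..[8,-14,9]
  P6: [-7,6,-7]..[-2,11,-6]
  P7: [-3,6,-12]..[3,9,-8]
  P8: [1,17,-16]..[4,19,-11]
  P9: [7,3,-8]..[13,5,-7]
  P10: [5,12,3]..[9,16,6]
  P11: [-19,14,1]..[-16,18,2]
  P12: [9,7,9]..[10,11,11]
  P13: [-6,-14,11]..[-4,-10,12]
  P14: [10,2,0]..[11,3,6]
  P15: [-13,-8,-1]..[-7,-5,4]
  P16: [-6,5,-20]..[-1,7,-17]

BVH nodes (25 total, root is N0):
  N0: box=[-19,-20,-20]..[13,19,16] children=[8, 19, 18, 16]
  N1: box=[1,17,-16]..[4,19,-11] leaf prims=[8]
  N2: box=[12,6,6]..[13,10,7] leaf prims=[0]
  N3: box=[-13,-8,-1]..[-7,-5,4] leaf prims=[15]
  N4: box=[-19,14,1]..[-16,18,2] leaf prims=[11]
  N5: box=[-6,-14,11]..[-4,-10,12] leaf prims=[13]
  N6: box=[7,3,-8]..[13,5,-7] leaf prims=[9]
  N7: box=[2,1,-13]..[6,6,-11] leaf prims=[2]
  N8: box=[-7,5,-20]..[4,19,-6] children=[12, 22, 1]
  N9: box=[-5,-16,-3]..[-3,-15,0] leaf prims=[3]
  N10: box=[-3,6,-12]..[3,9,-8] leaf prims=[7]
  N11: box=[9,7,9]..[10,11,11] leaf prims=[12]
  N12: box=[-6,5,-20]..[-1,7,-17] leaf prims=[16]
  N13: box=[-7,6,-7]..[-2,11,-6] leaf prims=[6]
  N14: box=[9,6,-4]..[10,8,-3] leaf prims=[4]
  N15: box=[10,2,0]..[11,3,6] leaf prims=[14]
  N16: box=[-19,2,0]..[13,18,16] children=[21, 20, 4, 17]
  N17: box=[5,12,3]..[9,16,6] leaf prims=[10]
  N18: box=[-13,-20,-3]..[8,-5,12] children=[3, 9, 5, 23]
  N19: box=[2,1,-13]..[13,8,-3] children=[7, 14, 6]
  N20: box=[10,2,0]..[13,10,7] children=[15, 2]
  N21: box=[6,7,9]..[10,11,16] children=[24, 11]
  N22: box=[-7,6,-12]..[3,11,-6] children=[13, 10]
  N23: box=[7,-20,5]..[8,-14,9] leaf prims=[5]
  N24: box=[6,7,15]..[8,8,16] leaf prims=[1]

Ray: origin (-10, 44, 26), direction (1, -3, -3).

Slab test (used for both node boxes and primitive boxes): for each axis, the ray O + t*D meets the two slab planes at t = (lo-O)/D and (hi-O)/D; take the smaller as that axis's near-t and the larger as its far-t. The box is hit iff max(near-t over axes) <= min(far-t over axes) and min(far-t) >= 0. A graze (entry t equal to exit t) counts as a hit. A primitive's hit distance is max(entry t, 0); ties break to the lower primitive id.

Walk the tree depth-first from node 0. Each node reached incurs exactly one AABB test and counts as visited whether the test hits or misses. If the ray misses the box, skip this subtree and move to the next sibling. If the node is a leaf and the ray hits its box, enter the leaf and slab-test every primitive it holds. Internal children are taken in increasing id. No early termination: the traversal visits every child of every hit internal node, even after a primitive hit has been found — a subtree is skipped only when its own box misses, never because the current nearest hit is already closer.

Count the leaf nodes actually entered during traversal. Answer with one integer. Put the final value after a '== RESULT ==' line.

Walk:
N0 x:[-9,23] y:[25/3,64/3] z:[10/3,46/3] -> hit [25/3,46/3], descend [8, 16, 18, 19]
  N8 x:[3,14] y:[25/3,13] z:[32/3,46/3] -> hit [32/3,13], descend [1, 12, 22]
    N1 x:[11,14] y:[25/3,9] z:[37/3,14] -> miss, prune
    N12 x:[4,9] y:[37/3,13] z:[43/3,46/3] -> miss, prune
    N22 x:[3,13] y:[11,38/3] z:[32/3,38/3] -> hit [11,38/3], descend [10, 13]
      N10 x:[7,13] y:[35/3,38/3] z:[34/3,38/3] -> hit [35/3,38/3] leaf, test {P7@t=35/3}
      N13 x:[3,8] y:[11,38/3] z:[32/3,11] -> miss, prune
  N16 x:[-9,23] y:[26/3,14] z:[10/3,26/3] -> hit [26/3,26/3], descend [4, 17, 20, 21]
    N4 x:[-9,-6] y:[26/3,10] z:[8,25/3] -> miss, prune
    N17 x:[15,19] y:[28/3,32/3] z:[20/3,23/3] -> miss, prune
    N20 x:[20,23] y:[34/3,14] z:[19/3,26/3] -> miss, prune
    N21 x:[16,20] y:[11,37/3] z:[10/3,17/3] -> miss, prune
  N18 x:[-3,18] y:[49/3,64/3] z:[14/3,29/3] -> miss, prune
  N19 x:[12,23] y:[12,43/3] z:[29/3,13] -> hit [12,13], descend [6, 7, 14]
    N6 x:[17,23] y:[13,41/3] z:[11,34/3] -> miss, prune
    N7 x:[12,16] y:[38/3,43/3] z:[37/3,13] -> hit [38/3,13] leaf, test {P2@t=38/3}
    N14 x:[19,20] y:[12,38/3] z:[29/3,10] -> miss, prune

17 AABB tests over nodes [0, 8, 1, 12, 22, 10, 13, 16, 4, 17, 20, 21, 18, 19, 6, 7, 14]; 2 leaves entered; closest P7.

== RESULT ==
2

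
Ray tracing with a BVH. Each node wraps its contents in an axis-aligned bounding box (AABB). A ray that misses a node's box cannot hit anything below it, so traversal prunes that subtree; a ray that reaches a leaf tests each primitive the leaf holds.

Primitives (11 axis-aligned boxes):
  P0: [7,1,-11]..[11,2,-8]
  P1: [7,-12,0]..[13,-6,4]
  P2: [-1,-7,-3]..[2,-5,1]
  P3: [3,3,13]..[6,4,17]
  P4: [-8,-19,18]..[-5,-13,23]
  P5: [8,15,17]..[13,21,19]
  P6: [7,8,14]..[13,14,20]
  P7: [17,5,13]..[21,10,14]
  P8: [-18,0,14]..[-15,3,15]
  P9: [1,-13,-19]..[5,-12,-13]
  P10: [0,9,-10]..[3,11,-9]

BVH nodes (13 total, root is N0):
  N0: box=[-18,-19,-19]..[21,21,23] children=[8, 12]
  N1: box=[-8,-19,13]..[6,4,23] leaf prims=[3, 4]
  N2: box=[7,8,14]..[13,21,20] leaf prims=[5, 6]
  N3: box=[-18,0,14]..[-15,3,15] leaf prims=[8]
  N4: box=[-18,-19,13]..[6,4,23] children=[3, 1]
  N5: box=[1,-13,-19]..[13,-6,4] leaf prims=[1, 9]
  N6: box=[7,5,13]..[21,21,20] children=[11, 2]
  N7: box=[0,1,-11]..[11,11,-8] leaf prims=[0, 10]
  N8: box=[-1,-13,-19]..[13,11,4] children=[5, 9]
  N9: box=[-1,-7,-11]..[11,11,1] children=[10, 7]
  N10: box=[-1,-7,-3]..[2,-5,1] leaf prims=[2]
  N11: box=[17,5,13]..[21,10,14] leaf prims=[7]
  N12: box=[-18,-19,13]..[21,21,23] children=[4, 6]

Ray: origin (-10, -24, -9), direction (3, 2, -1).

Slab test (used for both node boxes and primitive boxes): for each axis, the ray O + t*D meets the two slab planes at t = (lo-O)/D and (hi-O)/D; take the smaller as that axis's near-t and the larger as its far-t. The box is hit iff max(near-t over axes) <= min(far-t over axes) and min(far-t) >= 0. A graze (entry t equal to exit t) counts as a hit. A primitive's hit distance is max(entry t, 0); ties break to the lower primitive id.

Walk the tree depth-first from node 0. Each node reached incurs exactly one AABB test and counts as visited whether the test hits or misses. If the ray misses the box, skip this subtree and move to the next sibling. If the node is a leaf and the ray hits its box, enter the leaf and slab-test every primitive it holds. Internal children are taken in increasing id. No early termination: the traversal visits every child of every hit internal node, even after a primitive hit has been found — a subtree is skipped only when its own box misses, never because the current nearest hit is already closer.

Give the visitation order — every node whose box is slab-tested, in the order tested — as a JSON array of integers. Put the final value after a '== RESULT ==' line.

Walk:
N0 x:[-8/3,31/3] y:[5/2,45/2] z:[-32,10] -> hit [5/2,10], descend [8, 12]
  N8 x:[3,23/3] y:[11/2,35/2] z:[-13,10] -> hit [11/2,23/3], descend [5, 9]
    N5 x:[11/3,23/3] y:[11/2,9] z:[-13,10] -> hit [11/2,23/3] leaf, test {P1(miss), P9(miss)}
    N9 x:[3,7] y:[17/2,35/2] z:[-10,2] -> miss, prune
  N12 x:[-8/3,31/3] y:[5/2,45/2] z:[-32,-22] -> miss, prune

order=[0, 8, 5, 9, 12]  |boxes|=5  |leaves|=1  hit=miss

== RESULT ==
[0, 8, 5, 9, 12]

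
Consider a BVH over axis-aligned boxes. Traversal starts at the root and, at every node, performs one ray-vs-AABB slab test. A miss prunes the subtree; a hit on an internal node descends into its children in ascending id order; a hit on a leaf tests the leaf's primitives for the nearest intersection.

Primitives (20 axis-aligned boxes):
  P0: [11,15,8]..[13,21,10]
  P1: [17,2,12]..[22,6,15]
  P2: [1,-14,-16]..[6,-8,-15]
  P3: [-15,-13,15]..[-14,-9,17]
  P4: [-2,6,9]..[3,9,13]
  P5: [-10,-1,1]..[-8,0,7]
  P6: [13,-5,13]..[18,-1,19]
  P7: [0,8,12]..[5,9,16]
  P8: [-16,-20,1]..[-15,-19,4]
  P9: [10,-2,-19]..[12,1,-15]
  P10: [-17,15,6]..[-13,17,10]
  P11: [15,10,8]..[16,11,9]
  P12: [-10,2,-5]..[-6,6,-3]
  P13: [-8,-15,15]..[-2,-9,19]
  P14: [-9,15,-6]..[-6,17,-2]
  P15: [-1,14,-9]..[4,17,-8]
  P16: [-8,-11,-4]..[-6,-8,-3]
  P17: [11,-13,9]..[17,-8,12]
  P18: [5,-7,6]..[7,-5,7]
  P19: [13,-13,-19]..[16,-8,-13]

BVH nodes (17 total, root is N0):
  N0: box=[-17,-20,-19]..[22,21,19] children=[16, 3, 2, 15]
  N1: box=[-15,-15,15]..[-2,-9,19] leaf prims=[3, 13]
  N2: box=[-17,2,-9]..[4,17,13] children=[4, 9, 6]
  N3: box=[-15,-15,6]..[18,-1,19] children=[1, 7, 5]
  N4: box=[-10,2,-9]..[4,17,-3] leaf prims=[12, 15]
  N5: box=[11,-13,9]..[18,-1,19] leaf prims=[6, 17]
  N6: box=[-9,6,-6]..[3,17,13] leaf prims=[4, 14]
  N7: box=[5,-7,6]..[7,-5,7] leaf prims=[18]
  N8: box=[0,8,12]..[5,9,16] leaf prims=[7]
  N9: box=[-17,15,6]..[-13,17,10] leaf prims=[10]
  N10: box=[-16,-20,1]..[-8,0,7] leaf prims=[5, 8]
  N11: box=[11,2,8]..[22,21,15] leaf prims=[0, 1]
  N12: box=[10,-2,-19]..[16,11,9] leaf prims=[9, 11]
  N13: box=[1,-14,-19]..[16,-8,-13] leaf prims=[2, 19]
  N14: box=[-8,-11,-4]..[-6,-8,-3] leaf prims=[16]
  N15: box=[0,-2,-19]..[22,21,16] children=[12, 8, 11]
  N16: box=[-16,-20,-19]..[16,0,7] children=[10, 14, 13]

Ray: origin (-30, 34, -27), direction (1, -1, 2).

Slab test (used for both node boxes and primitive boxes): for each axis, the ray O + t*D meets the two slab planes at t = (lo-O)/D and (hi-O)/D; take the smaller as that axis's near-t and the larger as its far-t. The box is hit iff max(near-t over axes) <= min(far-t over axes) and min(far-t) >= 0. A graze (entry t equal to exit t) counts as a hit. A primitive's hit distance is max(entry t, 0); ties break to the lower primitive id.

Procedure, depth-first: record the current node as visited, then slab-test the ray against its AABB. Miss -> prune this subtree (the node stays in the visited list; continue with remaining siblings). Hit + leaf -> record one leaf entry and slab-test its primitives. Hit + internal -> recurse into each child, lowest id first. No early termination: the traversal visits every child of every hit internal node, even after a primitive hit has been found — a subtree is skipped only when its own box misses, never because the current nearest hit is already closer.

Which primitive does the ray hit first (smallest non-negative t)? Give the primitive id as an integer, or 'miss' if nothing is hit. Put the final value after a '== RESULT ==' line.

Trace the traversal:
N0 x:[13,52] y:[13,54] z:[4,23] -> hit [13,23], descend [2, 3, 15, 16]
  N2 x:[13,34] y:[17,32] z:[9,20] -> hit [17,20], descend [4, 6, 9]
    N4 x:[20,34] y:[17,32] z:[9,12] -> miss, prune
    N6 x:[21,33] y:[17,28] z:[21/2,20] -> miss, prune
    N9 x:[13,17] y:[17,19] z:[33/2,37/2] -> hit [17,17] leaf, test {P10@t=17}
  N3 x:[15,48] y:[35,49] z:[33/2,23] -> miss, prune
  N15 x:[30,52] y:[13,36] z:[4,43/2] -> miss, prune
  N16 x:[14,46] y:[34,54] z:[4,17] -> miss, prune

Summary -> nodes [0, 2, 4, 6, 9, 3, 15, 16]; box-tests=8; leaf-entries=1; first=P10

== RESULT ==
10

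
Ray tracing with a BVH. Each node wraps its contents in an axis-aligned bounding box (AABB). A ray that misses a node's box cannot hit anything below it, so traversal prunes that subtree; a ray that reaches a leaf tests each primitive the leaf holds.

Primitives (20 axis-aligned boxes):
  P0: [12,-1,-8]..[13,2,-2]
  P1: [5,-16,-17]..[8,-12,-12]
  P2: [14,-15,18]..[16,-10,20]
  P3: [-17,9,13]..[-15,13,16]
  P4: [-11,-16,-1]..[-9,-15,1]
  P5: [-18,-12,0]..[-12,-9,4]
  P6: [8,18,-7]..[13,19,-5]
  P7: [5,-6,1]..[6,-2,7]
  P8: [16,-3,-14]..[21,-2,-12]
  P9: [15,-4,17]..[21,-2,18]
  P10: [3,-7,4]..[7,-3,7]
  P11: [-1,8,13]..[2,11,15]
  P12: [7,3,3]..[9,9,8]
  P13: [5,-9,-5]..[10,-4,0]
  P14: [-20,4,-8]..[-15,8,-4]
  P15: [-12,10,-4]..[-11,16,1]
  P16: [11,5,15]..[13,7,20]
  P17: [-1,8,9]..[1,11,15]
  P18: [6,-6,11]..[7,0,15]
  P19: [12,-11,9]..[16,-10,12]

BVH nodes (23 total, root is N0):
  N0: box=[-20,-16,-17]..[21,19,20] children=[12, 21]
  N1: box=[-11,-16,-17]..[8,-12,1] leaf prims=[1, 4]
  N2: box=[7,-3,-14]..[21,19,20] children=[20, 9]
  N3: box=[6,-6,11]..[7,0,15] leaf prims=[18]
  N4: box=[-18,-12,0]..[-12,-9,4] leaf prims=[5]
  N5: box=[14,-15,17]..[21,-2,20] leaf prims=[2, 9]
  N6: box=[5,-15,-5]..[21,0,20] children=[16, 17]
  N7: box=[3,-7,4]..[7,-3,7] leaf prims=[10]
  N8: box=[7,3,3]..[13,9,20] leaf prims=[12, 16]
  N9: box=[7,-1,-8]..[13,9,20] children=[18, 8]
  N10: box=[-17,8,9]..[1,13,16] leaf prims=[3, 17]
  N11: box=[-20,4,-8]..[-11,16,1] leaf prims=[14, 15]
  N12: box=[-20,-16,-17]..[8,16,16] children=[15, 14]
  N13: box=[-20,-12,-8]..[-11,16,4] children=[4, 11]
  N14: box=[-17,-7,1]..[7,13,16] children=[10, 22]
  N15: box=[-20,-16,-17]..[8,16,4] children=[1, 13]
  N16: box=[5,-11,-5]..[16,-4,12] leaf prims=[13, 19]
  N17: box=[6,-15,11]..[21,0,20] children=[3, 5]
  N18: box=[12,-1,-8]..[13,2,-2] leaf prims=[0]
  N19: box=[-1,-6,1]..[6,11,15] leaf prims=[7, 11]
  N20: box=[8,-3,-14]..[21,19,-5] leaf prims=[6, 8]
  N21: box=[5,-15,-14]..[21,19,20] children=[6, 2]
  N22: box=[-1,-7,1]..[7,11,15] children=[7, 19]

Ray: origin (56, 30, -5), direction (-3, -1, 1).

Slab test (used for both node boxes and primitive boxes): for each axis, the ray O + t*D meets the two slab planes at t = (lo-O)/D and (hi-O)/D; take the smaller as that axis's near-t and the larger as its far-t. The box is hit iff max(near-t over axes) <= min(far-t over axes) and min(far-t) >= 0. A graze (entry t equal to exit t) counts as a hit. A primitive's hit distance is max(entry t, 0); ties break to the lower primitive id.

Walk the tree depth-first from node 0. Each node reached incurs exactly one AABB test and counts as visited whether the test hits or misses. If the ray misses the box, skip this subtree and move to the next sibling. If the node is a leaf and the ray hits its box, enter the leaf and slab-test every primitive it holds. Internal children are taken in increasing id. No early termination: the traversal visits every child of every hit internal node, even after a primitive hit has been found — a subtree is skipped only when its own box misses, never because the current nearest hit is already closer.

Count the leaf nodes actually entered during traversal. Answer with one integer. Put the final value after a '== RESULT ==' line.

Walk:
N0 x:[35/3,76/3] y:[11,46] z:[-12,25] -> hit [35/3,25], descend [12, 21]
  N12 x:[16,76/3] y:[14,46] z:[-12,21] -> hit [16,21], descend [14, 15]
    N14 x:[49/3,73/3] y:[17,37] z:[6,21] -> hit [17,21], descend [10, 22]
      N10 x:[55/3,73/3] y:[17,22] z:[14,21] -> hit [55/3,21] leaf, test {P3(miss), P17@t=19}
      N22 x:[49/3,19] y:[19,37] z:[6,20] -> hit [19,19], descend [7, 19]
        N7 x:[49/3,53/3] y:[33,37] z:[9,12] -> miss, prune
        N19 x:[50/3,19] y:[19,36] z:[6,20] -> hit [19,19] leaf, test {P7(miss), P11@t=19}
    N15 x:[16,76/3] y:[14,46] z:[-12,9] -> miss, prune
  N21 x:[35/3,17] y:[11,45] z:[-9,25] -> hit [35/3,17], descend [2, 6]
    N2 x:[35/3,49/3] y:[11,33] z:[-9,25] -> hit [35/3,49/3], descend [9, 20]
      N9 x:[43/3,49/3] y:[21,31] z:[-3,25] -> miss, prune
      N20 x:[35/3,16] y:[11,33] z:[-9,0] -> miss, prune
    N6 x:[35/3,17] y:[30,45] z:[0,25] -> miss, prune

Summary -> nodes [0, 12, 14, 10, 22, 7, 19, 15, 21, 2, 9, 20, 6]; box-tests=13; leaf-entries=2; first=P11

== RESULT ==
2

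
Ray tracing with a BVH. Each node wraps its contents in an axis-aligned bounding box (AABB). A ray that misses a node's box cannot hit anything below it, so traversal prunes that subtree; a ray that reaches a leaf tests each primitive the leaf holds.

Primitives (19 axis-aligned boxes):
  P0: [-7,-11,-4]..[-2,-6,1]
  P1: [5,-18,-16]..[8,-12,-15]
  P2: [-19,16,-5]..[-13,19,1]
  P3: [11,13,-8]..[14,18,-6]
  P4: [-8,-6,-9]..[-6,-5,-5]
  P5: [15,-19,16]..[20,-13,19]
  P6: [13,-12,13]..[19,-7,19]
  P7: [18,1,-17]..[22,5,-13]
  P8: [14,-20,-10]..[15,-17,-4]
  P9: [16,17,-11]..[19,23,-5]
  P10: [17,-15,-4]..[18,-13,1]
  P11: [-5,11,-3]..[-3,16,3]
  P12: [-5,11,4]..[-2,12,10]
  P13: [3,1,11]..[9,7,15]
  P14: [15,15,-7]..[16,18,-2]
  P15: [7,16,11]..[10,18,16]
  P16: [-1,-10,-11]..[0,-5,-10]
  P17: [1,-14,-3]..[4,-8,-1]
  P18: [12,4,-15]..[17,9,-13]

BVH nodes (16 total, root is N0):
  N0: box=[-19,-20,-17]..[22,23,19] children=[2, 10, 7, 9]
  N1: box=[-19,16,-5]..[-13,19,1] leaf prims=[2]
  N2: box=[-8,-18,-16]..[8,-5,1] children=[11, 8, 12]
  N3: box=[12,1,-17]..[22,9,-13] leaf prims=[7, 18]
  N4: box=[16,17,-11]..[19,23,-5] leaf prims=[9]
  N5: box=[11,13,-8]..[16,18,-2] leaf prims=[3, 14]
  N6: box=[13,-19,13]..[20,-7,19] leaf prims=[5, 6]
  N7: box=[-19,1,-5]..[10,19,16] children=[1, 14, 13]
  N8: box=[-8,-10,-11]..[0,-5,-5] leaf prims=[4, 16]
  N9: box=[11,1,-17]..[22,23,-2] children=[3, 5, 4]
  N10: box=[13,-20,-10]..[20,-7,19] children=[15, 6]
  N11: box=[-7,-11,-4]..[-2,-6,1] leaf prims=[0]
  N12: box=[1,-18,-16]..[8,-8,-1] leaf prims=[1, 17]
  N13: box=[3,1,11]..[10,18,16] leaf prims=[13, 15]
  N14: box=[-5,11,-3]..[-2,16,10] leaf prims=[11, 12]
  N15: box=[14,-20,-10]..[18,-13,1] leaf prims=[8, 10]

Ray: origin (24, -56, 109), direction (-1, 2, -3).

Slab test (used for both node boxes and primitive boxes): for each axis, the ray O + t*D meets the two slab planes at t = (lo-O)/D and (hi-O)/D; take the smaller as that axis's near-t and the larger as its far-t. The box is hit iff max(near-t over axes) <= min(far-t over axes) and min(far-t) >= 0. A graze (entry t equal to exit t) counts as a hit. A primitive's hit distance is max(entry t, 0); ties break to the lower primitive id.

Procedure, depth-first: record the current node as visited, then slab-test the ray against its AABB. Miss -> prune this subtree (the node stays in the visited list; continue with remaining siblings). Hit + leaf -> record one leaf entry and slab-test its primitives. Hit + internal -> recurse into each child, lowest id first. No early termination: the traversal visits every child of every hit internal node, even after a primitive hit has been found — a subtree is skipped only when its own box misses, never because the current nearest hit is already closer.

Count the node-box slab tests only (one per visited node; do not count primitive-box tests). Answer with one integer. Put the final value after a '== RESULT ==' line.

Walk:
N0 x:[2,43] y:[18,79/2] z:[30,42] -> hit [30,79/2], descend [2, 7, 9, 10]
  N2 x:[16,32] y:[19,51/2] z:[36,125/3] -> miss, prune
  N7 x:[14,43] y:[57/2,75/2] z:[31,38] -> hit [31,75/2], descend [1, 13, 14]
    N1 x:[37,43] y:[36,75/2] z:[36,38] -> hit [37,75/2] leaf, test {P2@t=37}
    N13 x:[14,21] y:[57/2,37] z:[31,98/3] -> miss, prune
    N14 x:[26,29] y:[67/2,36] z:[33,112/3] -> miss, prune
  N9 x:[2,13] y:[57/2,79/2] z:[37,42] -> miss, prune
  N10 x:[4,11] y:[18,49/2] z:[30,119/3] -> miss, prune

Summary -> nodes [0, 2, 7, 1, 13, 14, 9, 10]; box-tests=8; leaf-entries=1; first=P2

== RESULT ==
8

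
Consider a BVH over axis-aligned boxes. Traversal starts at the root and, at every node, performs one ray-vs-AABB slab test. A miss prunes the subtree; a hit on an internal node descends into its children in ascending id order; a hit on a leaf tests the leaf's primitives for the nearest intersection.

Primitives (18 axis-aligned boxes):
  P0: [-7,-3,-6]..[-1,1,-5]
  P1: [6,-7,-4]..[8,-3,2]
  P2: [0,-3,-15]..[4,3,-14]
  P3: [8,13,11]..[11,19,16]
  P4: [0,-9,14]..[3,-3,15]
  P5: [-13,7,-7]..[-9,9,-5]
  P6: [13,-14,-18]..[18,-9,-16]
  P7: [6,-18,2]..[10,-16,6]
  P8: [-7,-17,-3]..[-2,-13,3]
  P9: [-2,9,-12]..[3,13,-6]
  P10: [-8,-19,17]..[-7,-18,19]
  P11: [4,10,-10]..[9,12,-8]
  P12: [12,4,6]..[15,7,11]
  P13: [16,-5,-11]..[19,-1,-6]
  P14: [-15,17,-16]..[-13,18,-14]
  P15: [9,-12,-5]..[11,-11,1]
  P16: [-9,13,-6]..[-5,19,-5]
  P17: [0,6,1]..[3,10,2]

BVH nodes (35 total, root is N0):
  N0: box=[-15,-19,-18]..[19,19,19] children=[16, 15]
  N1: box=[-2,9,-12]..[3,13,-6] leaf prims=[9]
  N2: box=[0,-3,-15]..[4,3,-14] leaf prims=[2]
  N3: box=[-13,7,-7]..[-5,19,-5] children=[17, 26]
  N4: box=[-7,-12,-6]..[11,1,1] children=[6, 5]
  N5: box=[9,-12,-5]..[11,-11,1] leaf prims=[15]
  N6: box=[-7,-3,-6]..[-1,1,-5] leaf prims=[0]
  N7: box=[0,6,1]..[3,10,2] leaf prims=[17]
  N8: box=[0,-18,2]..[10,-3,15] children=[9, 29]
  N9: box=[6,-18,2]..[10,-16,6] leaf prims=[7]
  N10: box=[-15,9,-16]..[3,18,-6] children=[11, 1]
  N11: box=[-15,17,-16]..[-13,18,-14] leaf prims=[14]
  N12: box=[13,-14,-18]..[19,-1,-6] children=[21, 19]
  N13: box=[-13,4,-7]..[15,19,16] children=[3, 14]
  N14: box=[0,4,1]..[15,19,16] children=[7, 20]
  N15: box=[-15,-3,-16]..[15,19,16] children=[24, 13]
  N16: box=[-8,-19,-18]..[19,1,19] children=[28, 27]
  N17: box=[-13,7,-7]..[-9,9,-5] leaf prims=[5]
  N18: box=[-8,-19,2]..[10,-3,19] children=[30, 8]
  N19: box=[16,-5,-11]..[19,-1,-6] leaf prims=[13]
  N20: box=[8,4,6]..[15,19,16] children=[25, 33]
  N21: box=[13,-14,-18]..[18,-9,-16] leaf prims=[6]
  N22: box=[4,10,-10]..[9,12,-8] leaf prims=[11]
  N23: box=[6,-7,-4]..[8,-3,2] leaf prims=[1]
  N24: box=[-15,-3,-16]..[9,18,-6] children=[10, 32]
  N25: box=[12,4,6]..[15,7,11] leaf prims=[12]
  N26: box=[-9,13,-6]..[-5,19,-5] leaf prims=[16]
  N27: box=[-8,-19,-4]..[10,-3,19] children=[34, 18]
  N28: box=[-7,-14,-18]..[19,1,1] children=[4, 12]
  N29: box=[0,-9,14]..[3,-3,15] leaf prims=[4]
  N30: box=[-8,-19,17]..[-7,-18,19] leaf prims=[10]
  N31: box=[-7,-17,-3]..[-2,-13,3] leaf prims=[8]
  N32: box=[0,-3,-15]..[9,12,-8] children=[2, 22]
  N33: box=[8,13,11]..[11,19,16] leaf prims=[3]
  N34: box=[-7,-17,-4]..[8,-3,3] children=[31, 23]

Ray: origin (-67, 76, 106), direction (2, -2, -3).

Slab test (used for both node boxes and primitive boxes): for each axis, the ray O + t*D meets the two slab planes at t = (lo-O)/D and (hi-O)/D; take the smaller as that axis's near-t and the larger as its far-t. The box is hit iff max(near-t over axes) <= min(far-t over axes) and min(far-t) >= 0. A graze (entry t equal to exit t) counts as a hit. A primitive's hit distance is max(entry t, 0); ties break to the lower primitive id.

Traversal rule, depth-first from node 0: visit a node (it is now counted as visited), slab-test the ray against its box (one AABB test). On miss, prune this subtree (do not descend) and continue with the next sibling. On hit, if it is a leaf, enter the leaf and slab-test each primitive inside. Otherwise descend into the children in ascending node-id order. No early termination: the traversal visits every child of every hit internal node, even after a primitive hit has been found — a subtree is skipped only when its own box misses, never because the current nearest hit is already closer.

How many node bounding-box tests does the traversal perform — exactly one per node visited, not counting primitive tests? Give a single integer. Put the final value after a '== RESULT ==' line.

Traverse from the root:
N0 x:[26,43] y:[57/2,95/2] z:[29,124/3] -> hit [29,124/3], descend [15, 16]
  N15 x:[26,41] y:[57/2,79/2] z:[30,122/3] -> hit [30,79/2], descend [13, 24]
    N13 x:[27,41] y:[57/2,36] z:[30,113/3] -> hit [30,36], descend [3, 14]
      N3 x:[27,31] y:[57/2,69/2] z:[37,113/3] -> miss, prune
      N14 x:[67/2,41] y:[57/2,36] z:[30,35] -> hit [67/2,35], descend [7, 20]
        N7 x:[67/2,35] y:[33,35] z:[104/3,35] -> hit [104/3,35] leaf, test {P17@t=104/3}
        N20 x:[75/2,41] y:[57/2,36] z:[30,100/3] -> miss, prune
    N24 x:[26,38] y:[29,79/2] z:[112/3,122/3] -> hit [112/3,38], descend [10, 32]
      N10 x:[26,35] y:[29,67/2] z:[112/3,122/3] -> miss, prune
      N32 x:[67/2,38] y:[32,79/2] z:[38,121/3] -> hit [38,38], descend [2, 22]
        N2 x:[67/2,71/2] y:[73/2,79/2] z:[40,121/3] -> miss, prune
        N22 x:[71/2,38] y:[32,33] z:[38,116/3] -> miss, prune
  N16 x:[59/2,43] y:[75/2,95/2] z:[29,124/3] -> hit [75/2,124/3], descend [27, 28]
    N27 x:[59/2,77/2] y:[79/2,95/2] z:[29,110/3] -> miss, prune
    N28 x:[30,43] y:[75/2,45] z:[35,124/3] -> hit [75/2,124/3], descend [4, 12]
      N4 x:[30,39] y:[75/2,44] z:[35,112/3] -> miss, prune
      N12 x:[40,43] y:[77/2,45] z:[112/3,124/3] -> hit [40,124/3], descend [19, 21]
        N19 x:[83/2,43] y:[77/2,81/2] z:[112/3,39] -> miss, prune
        N21 x:[40,85/2] y:[85/2,45] z:[122/3,124/3] -> miss, prune

Visited [0, 15, 13, 3, 14, 7, 20, 24, 10, 32, 2, 22, 16, 27, 28, 4, 12, 19, 21]. Tests: 19 box, 1 leaf. Nearest: P17.

== RESULT ==
19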